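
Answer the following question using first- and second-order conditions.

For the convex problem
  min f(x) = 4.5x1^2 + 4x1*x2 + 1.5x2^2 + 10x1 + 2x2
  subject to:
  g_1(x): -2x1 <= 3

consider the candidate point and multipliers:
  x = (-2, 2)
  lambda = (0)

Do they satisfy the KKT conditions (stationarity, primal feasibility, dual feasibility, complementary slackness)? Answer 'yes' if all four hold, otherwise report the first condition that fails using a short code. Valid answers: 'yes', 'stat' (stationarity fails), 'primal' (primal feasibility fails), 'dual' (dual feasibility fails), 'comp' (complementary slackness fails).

Gradient of f: grad f(x) = Q x + c = (0, 0)
Constraint values g_i(x) = a_i^T x - b_i:
  g_1((-2, 2)) = 1
Stationarity residual: grad f(x) + sum_i lambda_i a_i = (0, 0)
  -> stationarity OK
Primal feasibility (all g_i <= 0): FAILS
Dual feasibility (all lambda_i >= 0): OK
Complementary slackness (lambda_i * g_i(x) = 0 for all i): OK

Verdict: the first failing condition is primal_feasibility -> primal.

primal


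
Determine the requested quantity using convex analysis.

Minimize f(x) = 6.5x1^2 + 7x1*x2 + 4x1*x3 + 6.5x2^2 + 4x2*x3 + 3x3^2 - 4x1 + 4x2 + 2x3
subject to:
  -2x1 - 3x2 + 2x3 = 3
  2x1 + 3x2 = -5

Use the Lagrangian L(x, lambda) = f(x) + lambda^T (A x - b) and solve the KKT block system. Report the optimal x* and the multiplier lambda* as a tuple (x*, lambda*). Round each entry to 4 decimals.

Form the Lagrangian:
  L(x, lambda) = (1/2) x^T Q x + c^T x + lambda^T (A x - b)
Stationarity (grad_x L = 0): Q x + c + A^T lambda = 0.
Primal feasibility: A x = b.

This gives the KKT block system:
  [ Q   A^T ] [ x     ]   [-c ]
  [ A    0  ] [ lambda ] = [ b ]

Solving the linear system:
  x*      = (0.5529, -2.0353, -1)
  lambda* = (4.9647, 12.4941)
  f(x*)   = 17.6118

x* = (0.5529, -2.0353, -1), lambda* = (4.9647, 12.4941)


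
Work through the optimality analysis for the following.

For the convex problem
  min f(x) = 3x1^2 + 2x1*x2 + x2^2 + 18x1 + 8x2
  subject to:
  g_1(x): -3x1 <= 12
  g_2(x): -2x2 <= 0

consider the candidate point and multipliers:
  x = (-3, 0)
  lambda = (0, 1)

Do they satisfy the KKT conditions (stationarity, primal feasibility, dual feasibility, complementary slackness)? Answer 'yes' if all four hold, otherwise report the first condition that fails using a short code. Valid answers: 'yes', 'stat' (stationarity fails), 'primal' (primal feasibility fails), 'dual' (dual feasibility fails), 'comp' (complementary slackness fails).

Gradient of f: grad f(x) = Q x + c = (0, 2)
Constraint values g_i(x) = a_i^T x - b_i:
  g_1((-3, 0)) = -3
  g_2((-3, 0)) = 0
Stationarity residual: grad f(x) + sum_i lambda_i a_i = (0, 0)
  -> stationarity OK
Primal feasibility (all g_i <= 0): OK
Dual feasibility (all lambda_i >= 0): OK
Complementary slackness (lambda_i * g_i(x) = 0 for all i): OK

Verdict: yes, KKT holds.

yes


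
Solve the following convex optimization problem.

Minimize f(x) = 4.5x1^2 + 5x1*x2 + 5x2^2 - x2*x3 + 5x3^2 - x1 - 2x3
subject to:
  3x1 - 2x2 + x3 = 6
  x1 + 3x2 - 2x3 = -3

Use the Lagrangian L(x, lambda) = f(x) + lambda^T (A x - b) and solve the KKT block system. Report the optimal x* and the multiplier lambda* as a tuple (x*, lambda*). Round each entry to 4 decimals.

Form the Lagrangian:
  L(x, lambda) = (1/2) x^T Q x + c^T x + lambda^T (A x - b)
Stationarity (grad_x L = 0): Q x + c + A^T lambda = 0.
Primal feasibility: A x = b.

This gives the KKT block system:
  [ Q   A^T ] [ x     ]   [-c ]
  [ A    0  ] [ lambda ] = [ b ]

Solving the linear system:
  x*      = (1.1292, -1.0954, 0.4215)
  lambda* = (-1.5262, 0.8923)
  f(x*)   = 4.9308

x* = (1.1292, -1.0954, 0.4215), lambda* = (-1.5262, 0.8923)


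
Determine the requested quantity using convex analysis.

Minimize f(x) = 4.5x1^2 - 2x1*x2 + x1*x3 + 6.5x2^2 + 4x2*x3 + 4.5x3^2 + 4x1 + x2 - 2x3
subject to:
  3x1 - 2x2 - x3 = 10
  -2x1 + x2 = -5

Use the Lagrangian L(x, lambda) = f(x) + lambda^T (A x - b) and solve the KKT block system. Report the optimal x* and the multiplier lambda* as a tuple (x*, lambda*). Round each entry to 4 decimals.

Form the Lagrangian:
  L(x, lambda) = (1/2) x^T Q x + c^T x + lambda^T (A x - b)
Stationarity (grad_x L = 0): Q x + c + A^T lambda = 0.
Primal feasibility: A x = b.

This gives the KKT block system:
  [ Q   A^T ] [ x     ]   [-c ]
  [ A    0  ] [ lambda ] = [ b ]

Solving the linear system:
  x*      = (2.0909, -0.8182, -2.0909)
  lambda* = (-22, -21.8182)
  f(x*)   = 61.3182

x* = (2.0909, -0.8182, -2.0909), lambda* = (-22, -21.8182)


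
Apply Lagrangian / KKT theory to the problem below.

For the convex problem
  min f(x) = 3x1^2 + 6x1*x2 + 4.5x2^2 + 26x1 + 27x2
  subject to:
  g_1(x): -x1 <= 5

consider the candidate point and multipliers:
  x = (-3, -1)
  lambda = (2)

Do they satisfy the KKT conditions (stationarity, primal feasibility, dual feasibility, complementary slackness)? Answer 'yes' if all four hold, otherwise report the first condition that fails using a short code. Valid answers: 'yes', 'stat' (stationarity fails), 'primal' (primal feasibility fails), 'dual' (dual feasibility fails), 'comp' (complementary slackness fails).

Gradient of f: grad f(x) = Q x + c = (2, 0)
Constraint values g_i(x) = a_i^T x - b_i:
  g_1((-3, -1)) = -2
Stationarity residual: grad f(x) + sum_i lambda_i a_i = (0, 0)
  -> stationarity OK
Primal feasibility (all g_i <= 0): OK
Dual feasibility (all lambda_i >= 0): OK
Complementary slackness (lambda_i * g_i(x) = 0 for all i): FAILS

Verdict: the first failing condition is complementary_slackness -> comp.

comp


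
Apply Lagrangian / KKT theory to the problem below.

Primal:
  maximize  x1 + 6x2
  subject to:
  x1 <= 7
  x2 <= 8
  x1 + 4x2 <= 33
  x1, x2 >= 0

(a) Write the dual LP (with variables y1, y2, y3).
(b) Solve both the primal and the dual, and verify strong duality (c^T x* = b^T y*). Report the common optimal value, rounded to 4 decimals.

The standard primal-dual pair for 'max c^T x s.t. A x <= b, x >= 0' is:
  Dual:  min b^T y  s.t.  A^T y >= c,  y >= 0.

So the dual LP is:
  minimize  7y1 + 8y2 + 33y3
  subject to:
    y1 + y3 >= 1
    y2 + 4y3 >= 6
    y1, y2, y3 >= 0

Solving the primal: x* = (1, 8).
  primal value c^T x* = 49.
Solving the dual: y* = (0, 2, 1).
  dual value b^T y* = 49.
Strong duality: c^T x* = b^T y*. Confirmed.

49


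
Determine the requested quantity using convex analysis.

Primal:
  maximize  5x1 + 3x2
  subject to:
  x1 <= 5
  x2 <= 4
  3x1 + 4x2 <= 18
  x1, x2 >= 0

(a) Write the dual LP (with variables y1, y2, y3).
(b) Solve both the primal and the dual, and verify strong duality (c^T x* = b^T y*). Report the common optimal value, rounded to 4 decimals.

The standard primal-dual pair for 'max c^T x s.t. A x <= b, x >= 0' is:
  Dual:  min b^T y  s.t.  A^T y >= c,  y >= 0.

So the dual LP is:
  minimize  5y1 + 4y2 + 18y3
  subject to:
    y1 + 3y3 >= 5
    y2 + 4y3 >= 3
    y1, y2, y3 >= 0

Solving the primal: x* = (5, 0.75).
  primal value c^T x* = 27.25.
Solving the dual: y* = (2.75, 0, 0.75).
  dual value b^T y* = 27.25.
Strong duality: c^T x* = b^T y*. Confirmed.

27.25


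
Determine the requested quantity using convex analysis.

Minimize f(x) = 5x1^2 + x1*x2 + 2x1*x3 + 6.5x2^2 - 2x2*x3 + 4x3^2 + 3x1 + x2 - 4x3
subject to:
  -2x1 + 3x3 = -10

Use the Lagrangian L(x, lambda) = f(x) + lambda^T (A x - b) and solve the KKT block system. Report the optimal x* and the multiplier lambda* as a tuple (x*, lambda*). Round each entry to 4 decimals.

Form the Lagrangian:
  L(x, lambda) = (1/2) x^T Q x + c^T x + lambda^T (A x - b)
Stationarity (grad_x L = 0): Q x + c + A^T lambda = 0.
Primal feasibility: A x = b.

This gives the KKT block system:
  [ Q   A^T ] [ x     ]   [-c ]
  [ A    0  ] [ lambda ] = [ b ]

Solving the linear system:
  x*      = (1.475, -0.5519, -2.35)
  lambda* = (6.2488)
  f(x*)   = 37.8806

x* = (1.475, -0.5519, -2.35), lambda* = (6.2488)


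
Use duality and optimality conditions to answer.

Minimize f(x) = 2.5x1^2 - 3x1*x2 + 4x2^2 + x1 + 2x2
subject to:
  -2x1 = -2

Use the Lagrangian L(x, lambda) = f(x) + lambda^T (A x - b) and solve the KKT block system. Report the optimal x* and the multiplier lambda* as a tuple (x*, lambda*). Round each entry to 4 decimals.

Form the Lagrangian:
  L(x, lambda) = (1/2) x^T Q x + c^T x + lambda^T (A x - b)
Stationarity (grad_x L = 0): Q x + c + A^T lambda = 0.
Primal feasibility: A x = b.

This gives the KKT block system:
  [ Q   A^T ] [ x     ]   [-c ]
  [ A    0  ] [ lambda ] = [ b ]

Solving the linear system:
  x*      = (1, 0.125)
  lambda* = (2.8125)
  f(x*)   = 3.4375

x* = (1, 0.125), lambda* = (2.8125)


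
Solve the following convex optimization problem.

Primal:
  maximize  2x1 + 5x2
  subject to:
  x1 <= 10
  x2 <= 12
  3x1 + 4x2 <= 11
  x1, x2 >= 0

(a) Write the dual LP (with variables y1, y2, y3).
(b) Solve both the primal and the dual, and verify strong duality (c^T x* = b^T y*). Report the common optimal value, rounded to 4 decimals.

The standard primal-dual pair for 'max c^T x s.t. A x <= b, x >= 0' is:
  Dual:  min b^T y  s.t.  A^T y >= c,  y >= 0.

So the dual LP is:
  minimize  10y1 + 12y2 + 11y3
  subject to:
    y1 + 3y3 >= 2
    y2 + 4y3 >= 5
    y1, y2, y3 >= 0

Solving the primal: x* = (0, 2.75).
  primal value c^T x* = 13.75.
Solving the dual: y* = (0, 0, 1.25).
  dual value b^T y* = 13.75.
Strong duality: c^T x* = b^T y*. Confirmed.

13.75


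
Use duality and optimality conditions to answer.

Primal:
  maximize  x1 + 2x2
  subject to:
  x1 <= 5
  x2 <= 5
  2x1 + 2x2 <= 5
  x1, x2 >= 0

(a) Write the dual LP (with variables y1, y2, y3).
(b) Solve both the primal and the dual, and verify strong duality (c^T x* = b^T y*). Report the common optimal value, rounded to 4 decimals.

The standard primal-dual pair for 'max c^T x s.t. A x <= b, x >= 0' is:
  Dual:  min b^T y  s.t.  A^T y >= c,  y >= 0.

So the dual LP is:
  minimize  5y1 + 5y2 + 5y3
  subject to:
    y1 + 2y3 >= 1
    y2 + 2y3 >= 2
    y1, y2, y3 >= 0

Solving the primal: x* = (0, 2.5).
  primal value c^T x* = 5.
Solving the dual: y* = (0, 0, 1).
  dual value b^T y* = 5.
Strong duality: c^T x* = b^T y*. Confirmed.

5


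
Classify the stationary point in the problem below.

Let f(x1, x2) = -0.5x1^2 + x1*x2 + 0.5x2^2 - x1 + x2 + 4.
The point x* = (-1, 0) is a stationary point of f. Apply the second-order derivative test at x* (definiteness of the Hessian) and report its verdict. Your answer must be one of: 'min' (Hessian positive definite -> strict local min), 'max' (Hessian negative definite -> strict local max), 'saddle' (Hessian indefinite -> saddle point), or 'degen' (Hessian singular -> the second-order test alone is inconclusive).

Compute the Hessian H = grad^2 f:
  H = [[-1, 1], [1, 1]]
Verify stationarity: grad f(x*) = H x* + g = (0, 0).
Eigenvalues of H: -1.4142, 1.4142.
Eigenvalues have mixed signs, so H is indefinite -> x* is a saddle point.

saddle


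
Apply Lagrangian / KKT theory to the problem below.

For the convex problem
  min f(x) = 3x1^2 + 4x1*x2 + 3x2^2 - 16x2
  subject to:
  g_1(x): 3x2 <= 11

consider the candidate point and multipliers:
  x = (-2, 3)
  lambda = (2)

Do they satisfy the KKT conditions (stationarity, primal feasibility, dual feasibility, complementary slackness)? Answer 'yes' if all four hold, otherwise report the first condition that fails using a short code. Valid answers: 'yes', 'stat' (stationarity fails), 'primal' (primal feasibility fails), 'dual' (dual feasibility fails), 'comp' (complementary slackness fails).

Gradient of f: grad f(x) = Q x + c = (0, -6)
Constraint values g_i(x) = a_i^T x - b_i:
  g_1((-2, 3)) = -2
Stationarity residual: grad f(x) + sum_i lambda_i a_i = (0, 0)
  -> stationarity OK
Primal feasibility (all g_i <= 0): OK
Dual feasibility (all lambda_i >= 0): OK
Complementary slackness (lambda_i * g_i(x) = 0 for all i): FAILS

Verdict: the first failing condition is complementary_slackness -> comp.

comp


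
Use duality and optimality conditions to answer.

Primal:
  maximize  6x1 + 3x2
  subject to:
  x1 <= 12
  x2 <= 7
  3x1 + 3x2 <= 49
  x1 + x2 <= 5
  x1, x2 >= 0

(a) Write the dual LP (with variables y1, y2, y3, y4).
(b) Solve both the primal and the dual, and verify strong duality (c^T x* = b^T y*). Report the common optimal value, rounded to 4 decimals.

The standard primal-dual pair for 'max c^T x s.t. A x <= b, x >= 0' is:
  Dual:  min b^T y  s.t.  A^T y >= c,  y >= 0.

So the dual LP is:
  minimize  12y1 + 7y2 + 49y3 + 5y4
  subject to:
    y1 + 3y3 + y4 >= 6
    y2 + 3y3 + y4 >= 3
    y1, y2, y3, y4 >= 0

Solving the primal: x* = (5, 0).
  primal value c^T x* = 30.
Solving the dual: y* = (0, 0, 0, 6).
  dual value b^T y* = 30.
Strong duality: c^T x* = b^T y*. Confirmed.

30


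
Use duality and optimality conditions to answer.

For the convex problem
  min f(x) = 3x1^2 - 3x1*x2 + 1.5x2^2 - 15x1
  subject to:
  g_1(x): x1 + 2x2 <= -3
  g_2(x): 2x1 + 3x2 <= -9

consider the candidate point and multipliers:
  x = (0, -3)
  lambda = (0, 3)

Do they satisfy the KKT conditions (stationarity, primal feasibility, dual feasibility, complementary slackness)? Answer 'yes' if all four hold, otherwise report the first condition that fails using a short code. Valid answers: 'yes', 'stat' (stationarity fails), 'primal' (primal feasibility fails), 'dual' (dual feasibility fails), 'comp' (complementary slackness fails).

Gradient of f: grad f(x) = Q x + c = (-6, -9)
Constraint values g_i(x) = a_i^T x - b_i:
  g_1((0, -3)) = -3
  g_2((0, -3)) = 0
Stationarity residual: grad f(x) + sum_i lambda_i a_i = (0, 0)
  -> stationarity OK
Primal feasibility (all g_i <= 0): OK
Dual feasibility (all lambda_i >= 0): OK
Complementary slackness (lambda_i * g_i(x) = 0 for all i): OK

Verdict: yes, KKT holds.

yes


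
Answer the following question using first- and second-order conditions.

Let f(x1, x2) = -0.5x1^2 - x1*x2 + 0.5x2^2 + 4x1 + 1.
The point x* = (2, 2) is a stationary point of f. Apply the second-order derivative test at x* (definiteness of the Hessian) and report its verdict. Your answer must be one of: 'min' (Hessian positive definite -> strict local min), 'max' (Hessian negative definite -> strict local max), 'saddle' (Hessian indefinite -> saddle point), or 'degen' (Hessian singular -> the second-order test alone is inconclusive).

Compute the Hessian H = grad^2 f:
  H = [[-1, -1], [-1, 1]]
Verify stationarity: grad f(x*) = H x* + g = (0, 0).
Eigenvalues of H: -1.4142, 1.4142.
Eigenvalues have mixed signs, so H is indefinite -> x* is a saddle point.

saddle


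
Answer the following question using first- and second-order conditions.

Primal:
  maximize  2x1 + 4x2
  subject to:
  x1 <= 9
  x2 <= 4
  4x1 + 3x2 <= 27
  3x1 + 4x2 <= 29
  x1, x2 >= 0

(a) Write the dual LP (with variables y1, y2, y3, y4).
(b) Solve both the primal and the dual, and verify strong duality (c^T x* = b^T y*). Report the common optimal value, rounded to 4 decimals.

The standard primal-dual pair for 'max c^T x s.t. A x <= b, x >= 0' is:
  Dual:  min b^T y  s.t.  A^T y >= c,  y >= 0.

So the dual LP is:
  minimize  9y1 + 4y2 + 27y3 + 29y4
  subject to:
    y1 + 4y3 + 3y4 >= 2
    y2 + 3y3 + 4y4 >= 4
    y1, y2, y3, y4 >= 0

Solving the primal: x* = (3.75, 4).
  primal value c^T x* = 23.5.
Solving the dual: y* = (0, 2.5, 0.5, 0).
  dual value b^T y* = 23.5.
Strong duality: c^T x* = b^T y*. Confirmed.

23.5


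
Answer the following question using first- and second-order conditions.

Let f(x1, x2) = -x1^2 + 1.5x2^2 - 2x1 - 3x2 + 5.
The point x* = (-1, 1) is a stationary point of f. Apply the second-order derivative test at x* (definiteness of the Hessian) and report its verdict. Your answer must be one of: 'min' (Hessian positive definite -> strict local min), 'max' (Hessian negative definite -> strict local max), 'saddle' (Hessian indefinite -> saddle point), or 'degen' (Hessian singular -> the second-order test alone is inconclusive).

Compute the Hessian H = grad^2 f:
  H = [[-2, 0], [0, 3]]
Verify stationarity: grad f(x*) = H x* + g = (0, 0).
Eigenvalues of H: -2, 3.
Eigenvalues have mixed signs, so H is indefinite -> x* is a saddle point.

saddle


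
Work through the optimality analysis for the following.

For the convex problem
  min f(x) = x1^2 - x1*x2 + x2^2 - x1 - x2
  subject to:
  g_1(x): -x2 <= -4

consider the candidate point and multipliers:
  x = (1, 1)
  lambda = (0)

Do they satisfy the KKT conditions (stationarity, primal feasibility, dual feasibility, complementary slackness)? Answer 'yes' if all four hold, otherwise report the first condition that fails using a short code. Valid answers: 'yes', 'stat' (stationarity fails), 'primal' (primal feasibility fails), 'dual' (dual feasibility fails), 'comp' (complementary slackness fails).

Gradient of f: grad f(x) = Q x + c = (0, 0)
Constraint values g_i(x) = a_i^T x - b_i:
  g_1((1, 1)) = 3
Stationarity residual: grad f(x) + sum_i lambda_i a_i = (0, 0)
  -> stationarity OK
Primal feasibility (all g_i <= 0): FAILS
Dual feasibility (all lambda_i >= 0): OK
Complementary slackness (lambda_i * g_i(x) = 0 for all i): OK

Verdict: the first failing condition is primal_feasibility -> primal.

primal


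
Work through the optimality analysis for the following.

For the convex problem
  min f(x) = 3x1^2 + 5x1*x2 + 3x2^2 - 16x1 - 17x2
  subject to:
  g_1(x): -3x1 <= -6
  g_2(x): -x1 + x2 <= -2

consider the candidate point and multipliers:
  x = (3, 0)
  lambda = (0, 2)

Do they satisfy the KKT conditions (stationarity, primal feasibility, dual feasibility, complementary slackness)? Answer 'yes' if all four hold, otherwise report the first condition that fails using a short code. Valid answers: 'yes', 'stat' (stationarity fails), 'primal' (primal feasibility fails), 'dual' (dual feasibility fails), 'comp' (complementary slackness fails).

Gradient of f: grad f(x) = Q x + c = (2, -2)
Constraint values g_i(x) = a_i^T x - b_i:
  g_1((3, 0)) = -3
  g_2((3, 0)) = -1
Stationarity residual: grad f(x) + sum_i lambda_i a_i = (0, 0)
  -> stationarity OK
Primal feasibility (all g_i <= 0): OK
Dual feasibility (all lambda_i >= 0): OK
Complementary slackness (lambda_i * g_i(x) = 0 for all i): FAILS

Verdict: the first failing condition is complementary_slackness -> comp.

comp


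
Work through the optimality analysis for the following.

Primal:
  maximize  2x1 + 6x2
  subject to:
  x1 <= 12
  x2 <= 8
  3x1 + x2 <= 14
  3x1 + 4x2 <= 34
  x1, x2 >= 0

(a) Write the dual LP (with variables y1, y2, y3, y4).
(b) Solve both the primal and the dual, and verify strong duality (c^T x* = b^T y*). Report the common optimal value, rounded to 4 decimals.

The standard primal-dual pair for 'max c^T x s.t. A x <= b, x >= 0' is:
  Dual:  min b^T y  s.t.  A^T y >= c,  y >= 0.

So the dual LP is:
  minimize  12y1 + 8y2 + 14y3 + 34y4
  subject to:
    y1 + 3y3 + 3y4 >= 2
    y2 + y3 + 4y4 >= 6
    y1, y2, y3, y4 >= 0

Solving the primal: x* = (0.6667, 8).
  primal value c^T x* = 49.3333.
Solving the dual: y* = (0, 3.3333, 0, 0.6667).
  dual value b^T y* = 49.3333.
Strong duality: c^T x* = b^T y*. Confirmed.

49.3333


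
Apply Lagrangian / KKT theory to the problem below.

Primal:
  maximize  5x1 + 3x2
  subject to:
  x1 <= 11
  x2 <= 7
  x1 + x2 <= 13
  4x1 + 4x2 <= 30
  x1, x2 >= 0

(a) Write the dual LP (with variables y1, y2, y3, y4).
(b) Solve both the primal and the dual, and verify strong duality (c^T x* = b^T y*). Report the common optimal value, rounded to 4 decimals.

The standard primal-dual pair for 'max c^T x s.t. A x <= b, x >= 0' is:
  Dual:  min b^T y  s.t.  A^T y >= c,  y >= 0.

So the dual LP is:
  minimize  11y1 + 7y2 + 13y3 + 30y4
  subject to:
    y1 + y3 + 4y4 >= 5
    y2 + y3 + 4y4 >= 3
    y1, y2, y3, y4 >= 0

Solving the primal: x* = (7.5, 0).
  primal value c^T x* = 37.5.
Solving the dual: y* = (0, 0, 0, 1.25).
  dual value b^T y* = 37.5.
Strong duality: c^T x* = b^T y*. Confirmed.

37.5


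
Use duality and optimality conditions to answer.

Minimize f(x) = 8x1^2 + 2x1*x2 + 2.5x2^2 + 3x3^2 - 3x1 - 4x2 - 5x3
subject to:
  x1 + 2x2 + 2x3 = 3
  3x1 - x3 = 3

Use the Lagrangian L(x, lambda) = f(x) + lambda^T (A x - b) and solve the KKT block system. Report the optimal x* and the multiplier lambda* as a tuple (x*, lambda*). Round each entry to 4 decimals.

Form the Lagrangian:
  L(x, lambda) = (1/2) x^T Q x + c^T x + lambda^T (A x - b)
Stationarity (grad_x L = 0): Q x + c + A^T lambda = 0.
Primal feasibility: A x = b.

This gives the KKT block system:
  [ Q   A^T ] [ x     ]   [-c ]
  [ A    0  ] [ lambda ] = [ b ]

Solving the linear system:
  x*      = (1.0896, 0.6866, 0.2687)
  lambda* = (-0.806, -5)
  f(x*)   = 5.0299

x* = (1.0896, 0.6866, 0.2687), lambda* = (-0.806, -5)


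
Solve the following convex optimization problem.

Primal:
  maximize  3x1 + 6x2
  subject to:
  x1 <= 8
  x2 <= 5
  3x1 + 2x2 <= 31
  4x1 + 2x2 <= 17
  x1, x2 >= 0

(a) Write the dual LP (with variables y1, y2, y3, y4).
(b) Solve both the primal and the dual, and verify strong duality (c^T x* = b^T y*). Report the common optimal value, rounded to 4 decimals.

The standard primal-dual pair for 'max c^T x s.t. A x <= b, x >= 0' is:
  Dual:  min b^T y  s.t.  A^T y >= c,  y >= 0.

So the dual LP is:
  minimize  8y1 + 5y2 + 31y3 + 17y4
  subject to:
    y1 + 3y3 + 4y4 >= 3
    y2 + 2y3 + 2y4 >= 6
    y1, y2, y3, y4 >= 0

Solving the primal: x* = (1.75, 5).
  primal value c^T x* = 35.25.
Solving the dual: y* = (0, 4.5, 0, 0.75).
  dual value b^T y* = 35.25.
Strong duality: c^T x* = b^T y*. Confirmed.

35.25


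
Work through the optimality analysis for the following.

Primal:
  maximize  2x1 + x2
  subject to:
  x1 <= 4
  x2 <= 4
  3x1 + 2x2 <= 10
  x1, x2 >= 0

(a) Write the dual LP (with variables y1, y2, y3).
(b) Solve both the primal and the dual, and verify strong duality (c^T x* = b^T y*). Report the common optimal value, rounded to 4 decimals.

The standard primal-dual pair for 'max c^T x s.t. A x <= b, x >= 0' is:
  Dual:  min b^T y  s.t.  A^T y >= c,  y >= 0.

So the dual LP is:
  minimize  4y1 + 4y2 + 10y3
  subject to:
    y1 + 3y3 >= 2
    y2 + 2y3 >= 1
    y1, y2, y3 >= 0

Solving the primal: x* = (3.3333, 0).
  primal value c^T x* = 6.6667.
Solving the dual: y* = (0, 0, 0.6667).
  dual value b^T y* = 6.6667.
Strong duality: c^T x* = b^T y*. Confirmed.

6.6667


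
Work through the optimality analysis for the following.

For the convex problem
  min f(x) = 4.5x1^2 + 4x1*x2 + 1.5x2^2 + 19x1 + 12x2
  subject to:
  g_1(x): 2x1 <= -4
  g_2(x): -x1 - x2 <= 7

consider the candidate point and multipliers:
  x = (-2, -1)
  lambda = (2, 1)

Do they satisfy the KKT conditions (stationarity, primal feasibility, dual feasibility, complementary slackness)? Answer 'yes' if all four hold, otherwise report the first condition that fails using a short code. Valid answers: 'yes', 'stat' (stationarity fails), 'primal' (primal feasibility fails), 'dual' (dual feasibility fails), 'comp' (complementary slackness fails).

Gradient of f: grad f(x) = Q x + c = (-3, 1)
Constraint values g_i(x) = a_i^T x - b_i:
  g_1((-2, -1)) = 0
  g_2((-2, -1)) = -4
Stationarity residual: grad f(x) + sum_i lambda_i a_i = (0, 0)
  -> stationarity OK
Primal feasibility (all g_i <= 0): OK
Dual feasibility (all lambda_i >= 0): OK
Complementary slackness (lambda_i * g_i(x) = 0 for all i): FAILS

Verdict: the first failing condition is complementary_slackness -> comp.

comp


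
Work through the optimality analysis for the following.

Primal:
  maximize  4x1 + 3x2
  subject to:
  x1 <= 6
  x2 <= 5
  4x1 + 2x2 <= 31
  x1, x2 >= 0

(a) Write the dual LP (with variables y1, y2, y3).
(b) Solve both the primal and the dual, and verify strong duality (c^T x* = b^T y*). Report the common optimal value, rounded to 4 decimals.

The standard primal-dual pair for 'max c^T x s.t. A x <= b, x >= 0' is:
  Dual:  min b^T y  s.t.  A^T y >= c,  y >= 0.

So the dual LP is:
  minimize  6y1 + 5y2 + 31y3
  subject to:
    y1 + 4y3 >= 4
    y2 + 2y3 >= 3
    y1, y2, y3 >= 0

Solving the primal: x* = (5.25, 5).
  primal value c^T x* = 36.
Solving the dual: y* = (0, 1, 1).
  dual value b^T y* = 36.
Strong duality: c^T x* = b^T y*. Confirmed.

36


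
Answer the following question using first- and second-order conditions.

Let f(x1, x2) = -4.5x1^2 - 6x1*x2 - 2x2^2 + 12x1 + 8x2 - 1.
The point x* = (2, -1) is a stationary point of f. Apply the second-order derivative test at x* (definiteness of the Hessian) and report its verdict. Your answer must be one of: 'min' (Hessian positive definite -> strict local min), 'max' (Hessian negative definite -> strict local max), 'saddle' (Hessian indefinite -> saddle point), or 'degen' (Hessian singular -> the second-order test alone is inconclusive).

Compute the Hessian H = grad^2 f:
  H = [[-9, -6], [-6, -4]]
Verify stationarity: grad f(x*) = H x* + g = (0, 0).
Eigenvalues of H: -13, 0.
H has a zero eigenvalue (singular; negative semidefinite but not definite), so H is neither positive definite, negative definite, nor indefinite. The second-order test alone is inconclusive -> degen.
(Indeed, f is constant along the null direction of H through x*, so x* is not a strict local extremum.)

degen


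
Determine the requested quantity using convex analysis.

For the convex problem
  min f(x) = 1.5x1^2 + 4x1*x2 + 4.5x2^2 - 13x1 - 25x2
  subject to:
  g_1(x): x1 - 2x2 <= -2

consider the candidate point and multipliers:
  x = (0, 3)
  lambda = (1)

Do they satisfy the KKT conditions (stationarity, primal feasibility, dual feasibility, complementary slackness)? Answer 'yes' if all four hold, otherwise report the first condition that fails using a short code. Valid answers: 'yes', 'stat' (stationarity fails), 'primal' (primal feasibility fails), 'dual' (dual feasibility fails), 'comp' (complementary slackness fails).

Gradient of f: grad f(x) = Q x + c = (-1, 2)
Constraint values g_i(x) = a_i^T x - b_i:
  g_1((0, 3)) = -4
Stationarity residual: grad f(x) + sum_i lambda_i a_i = (0, 0)
  -> stationarity OK
Primal feasibility (all g_i <= 0): OK
Dual feasibility (all lambda_i >= 0): OK
Complementary slackness (lambda_i * g_i(x) = 0 for all i): FAILS

Verdict: the first failing condition is complementary_slackness -> comp.

comp


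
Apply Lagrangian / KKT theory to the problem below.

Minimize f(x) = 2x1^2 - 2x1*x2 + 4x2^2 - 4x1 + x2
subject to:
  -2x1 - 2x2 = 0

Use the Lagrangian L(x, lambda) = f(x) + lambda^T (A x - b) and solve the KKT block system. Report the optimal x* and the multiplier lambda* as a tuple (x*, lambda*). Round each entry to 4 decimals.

Form the Lagrangian:
  L(x, lambda) = (1/2) x^T Q x + c^T x + lambda^T (A x - b)
Stationarity (grad_x L = 0): Q x + c + A^T lambda = 0.
Primal feasibility: A x = b.

This gives the KKT block system:
  [ Q   A^T ] [ x     ]   [-c ]
  [ A    0  ] [ lambda ] = [ b ]

Solving the linear system:
  x*      = (0.3125, -0.3125)
  lambda* = (-1.0625)
  f(x*)   = -0.7812

x* = (0.3125, -0.3125), lambda* = (-1.0625)


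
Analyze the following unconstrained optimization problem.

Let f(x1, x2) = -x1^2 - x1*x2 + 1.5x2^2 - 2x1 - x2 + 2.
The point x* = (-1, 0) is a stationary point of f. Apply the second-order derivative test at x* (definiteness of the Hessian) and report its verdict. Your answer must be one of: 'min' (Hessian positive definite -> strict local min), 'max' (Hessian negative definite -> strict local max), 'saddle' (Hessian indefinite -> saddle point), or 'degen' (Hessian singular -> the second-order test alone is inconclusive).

Compute the Hessian H = grad^2 f:
  H = [[-2, -1], [-1, 3]]
Verify stationarity: grad f(x*) = H x* + g = (0, 0).
Eigenvalues of H: -2.1926, 3.1926.
Eigenvalues have mixed signs, so H is indefinite -> x* is a saddle point.

saddle


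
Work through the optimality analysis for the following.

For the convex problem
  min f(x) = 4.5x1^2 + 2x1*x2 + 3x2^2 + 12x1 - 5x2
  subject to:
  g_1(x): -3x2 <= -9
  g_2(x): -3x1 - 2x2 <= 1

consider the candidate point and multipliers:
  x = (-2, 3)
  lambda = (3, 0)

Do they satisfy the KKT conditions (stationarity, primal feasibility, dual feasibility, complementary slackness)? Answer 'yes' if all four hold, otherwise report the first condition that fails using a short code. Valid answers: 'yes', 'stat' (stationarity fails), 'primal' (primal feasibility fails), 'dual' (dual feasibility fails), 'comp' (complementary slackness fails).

Gradient of f: grad f(x) = Q x + c = (0, 9)
Constraint values g_i(x) = a_i^T x - b_i:
  g_1((-2, 3)) = 0
  g_2((-2, 3)) = -1
Stationarity residual: grad f(x) + sum_i lambda_i a_i = (0, 0)
  -> stationarity OK
Primal feasibility (all g_i <= 0): OK
Dual feasibility (all lambda_i >= 0): OK
Complementary slackness (lambda_i * g_i(x) = 0 for all i): OK

Verdict: yes, KKT holds.

yes


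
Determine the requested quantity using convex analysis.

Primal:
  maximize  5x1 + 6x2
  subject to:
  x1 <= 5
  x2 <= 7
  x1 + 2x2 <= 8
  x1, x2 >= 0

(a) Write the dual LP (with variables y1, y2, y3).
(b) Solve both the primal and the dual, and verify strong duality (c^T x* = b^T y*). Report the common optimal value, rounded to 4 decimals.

The standard primal-dual pair for 'max c^T x s.t. A x <= b, x >= 0' is:
  Dual:  min b^T y  s.t.  A^T y >= c,  y >= 0.

So the dual LP is:
  minimize  5y1 + 7y2 + 8y3
  subject to:
    y1 + y3 >= 5
    y2 + 2y3 >= 6
    y1, y2, y3 >= 0

Solving the primal: x* = (5, 1.5).
  primal value c^T x* = 34.
Solving the dual: y* = (2, 0, 3).
  dual value b^T y* = 34.
Strong duality: c^T x* = b^T y*. Confirmed.

34


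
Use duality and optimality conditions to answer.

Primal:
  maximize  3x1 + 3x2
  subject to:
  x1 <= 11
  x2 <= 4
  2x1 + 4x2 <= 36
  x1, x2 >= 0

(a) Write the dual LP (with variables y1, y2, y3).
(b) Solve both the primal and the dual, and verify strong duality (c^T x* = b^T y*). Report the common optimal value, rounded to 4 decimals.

The standard primal-dual pair for 'max c^T x s.t. A x <= b, x >= 0' is:
  Dual:  min b^T y  s.t.  A^T y >= c,  y >= 0.

So the dual LP is:
  minimize  11y1 + 4y2 + 36y3
  subject to:
    y1 + 2y3 >= 3
    y2 + 4y3 >= 3
    y1, y2, y3 >= 0

Solving the primal: x* = (11, 3.5).
  primal value c^T x* = 43.5.
Solving the dual: y* = (1.5, 0, 0.75).
  dual value b^T y* = 43.5.
Strong duality: c^T x* = b^T y*. Confirmed.

43.5


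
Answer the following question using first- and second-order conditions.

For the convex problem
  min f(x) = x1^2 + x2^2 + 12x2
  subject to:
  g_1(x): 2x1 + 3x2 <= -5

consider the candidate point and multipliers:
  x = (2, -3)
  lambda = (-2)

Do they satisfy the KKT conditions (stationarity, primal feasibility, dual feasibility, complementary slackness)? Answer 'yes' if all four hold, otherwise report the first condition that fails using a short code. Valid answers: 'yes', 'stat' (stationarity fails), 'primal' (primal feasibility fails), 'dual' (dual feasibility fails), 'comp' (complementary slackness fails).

Gradient of f: grad f(x) = Q x + c = (4, 6)
Constraint values g_i(x) = a_i^T x - b_i:
  g_1((2, -3)) = 0
Stationarity residual: grad f(x) + sum_i lambda_i a_i = (0, 0)
  -> stationarity OK
Primal feasibility (all g_i <= 0): OK
Dual feasibility (all lambda_i >= 0): FAILS
Complementary slackness (lambda_i * g_i(x) = 0 for all i): OK

Verdict: the first failing condition is dual_feasibility -> dual.

dual


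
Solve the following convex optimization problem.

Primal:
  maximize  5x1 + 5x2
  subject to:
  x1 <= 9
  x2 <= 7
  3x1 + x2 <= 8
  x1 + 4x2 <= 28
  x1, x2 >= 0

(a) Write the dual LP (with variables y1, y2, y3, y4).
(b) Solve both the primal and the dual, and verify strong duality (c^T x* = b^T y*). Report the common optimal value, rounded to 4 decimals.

The standard primal-dual pair for 'max c^T x s.t. A x <= b, x >= 0' is:
  Dual:  min b^T y  s.t.  A^T y >= c,  y >= 0.

So the dual LP is:
  minimize  9y1 + 7y2 + 8y3 + 28y4
  subject to:
    y1 + 3y3 + y4 >= 5
    y2 + y3 + 4y4 >= 5
    y1, y2, y3, y4 >= 0

Solving the primal: x* = (0.3636, 6.9091).
  primal value c^T x* = 36.3636.
Solving the dual: y* = (0, 0, 1.3636, 0.9091).
  dual value b^T y* = 36.3636.
Strong duality: c^T x* = b^T y*. Confirmed.

36.3636


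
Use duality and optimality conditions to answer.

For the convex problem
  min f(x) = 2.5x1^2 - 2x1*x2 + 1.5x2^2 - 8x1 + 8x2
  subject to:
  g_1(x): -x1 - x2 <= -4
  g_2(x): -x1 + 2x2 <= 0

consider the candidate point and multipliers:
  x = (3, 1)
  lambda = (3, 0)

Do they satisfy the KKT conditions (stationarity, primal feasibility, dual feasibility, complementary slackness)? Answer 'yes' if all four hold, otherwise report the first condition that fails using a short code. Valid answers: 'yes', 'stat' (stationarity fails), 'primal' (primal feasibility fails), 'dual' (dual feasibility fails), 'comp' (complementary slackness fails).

Gradient of f: grad f(x) = Q x + c = (5, 5)
Constraint values g_i(x) = a_i^T x - b_i:
  g_1((3, 1)) = 0
  g_2((3, 1)) = -1
Stationarity residual: grad f(x) + sum_i lambda_i a_i = (2, 2)
  -> stationarity FAILS
Primal feasibility (all g_i <= 0): OK
Dual feasibility (all lambda_i >= 0): OK
Complementary slackness (lambda_i * g_i(x) = 0 for all i): OK

Verdict: the first failing condition is stationarity -> stat.

stat


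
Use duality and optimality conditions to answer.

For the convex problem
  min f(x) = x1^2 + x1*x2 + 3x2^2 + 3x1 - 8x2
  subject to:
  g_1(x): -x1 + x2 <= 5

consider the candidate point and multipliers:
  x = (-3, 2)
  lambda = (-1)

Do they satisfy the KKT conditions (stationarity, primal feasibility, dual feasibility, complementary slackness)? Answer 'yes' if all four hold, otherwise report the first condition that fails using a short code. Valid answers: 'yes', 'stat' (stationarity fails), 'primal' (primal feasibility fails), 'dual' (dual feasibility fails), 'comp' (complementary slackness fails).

Gradient of f: grad f(x) = Q x + c = (-1, 1)
Constraint values g_i(x) = a_i^T x - b_i:
  g_1((-3, 2)) = 0
Stationarity residual: grad f(x) + sum_i lambda_i a_i = (0, 0)
  -> stationarity OK
Primal feasibility (all g_i <= 0): OK
Dual feasibility (all lambda_i >= 0): FAILS
Complementary slackness (lambda_i * g_i(x) = 0 for all i): OK

Verdict: the first failing condition is dual_feasibility -> dual.

dual


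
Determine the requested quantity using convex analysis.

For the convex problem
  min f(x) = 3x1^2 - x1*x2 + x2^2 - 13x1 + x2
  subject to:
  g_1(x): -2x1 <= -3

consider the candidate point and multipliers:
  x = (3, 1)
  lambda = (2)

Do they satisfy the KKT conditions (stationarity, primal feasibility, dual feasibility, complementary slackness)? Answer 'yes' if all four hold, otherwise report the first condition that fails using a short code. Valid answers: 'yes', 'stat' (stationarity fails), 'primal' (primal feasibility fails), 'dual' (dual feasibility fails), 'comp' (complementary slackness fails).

Gradient of f: grad f(x) = Q x + c = (4, 0)
Constraint values g_i(x) = a_i^T x - b_i:
  g_1((3, 1)) = -3
Stationarity residual: grad f(x) + sum_i lambda_i a_i = (0, 0)
  -> stationarity OK
Primal feasibility (all g_i <= 0): OK
Dual feasibility (all lambda_i >= 0): OK
Complementary slackness (lambda_i * g_i(x) = 0 for all i): FAILS

Verdict: the first failing condition is complementary_slackness -> comp.

comp


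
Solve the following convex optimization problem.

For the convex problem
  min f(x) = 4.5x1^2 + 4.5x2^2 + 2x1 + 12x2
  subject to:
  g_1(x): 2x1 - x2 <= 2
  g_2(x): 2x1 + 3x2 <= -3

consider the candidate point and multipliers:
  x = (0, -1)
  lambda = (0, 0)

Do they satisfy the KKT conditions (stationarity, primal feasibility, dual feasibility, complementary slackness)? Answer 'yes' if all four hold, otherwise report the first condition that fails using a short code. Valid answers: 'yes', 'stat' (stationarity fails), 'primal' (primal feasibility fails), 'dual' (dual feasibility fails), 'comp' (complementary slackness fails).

Gradient of f: grad f(x) = Q x + c = (2, 3)
Constraint values g_i(x) = a_i^T x - b_i:
  g_1((0, -1)) = -1
  g_2((0, -1)) = 0
Stationarity residual: grad f(x) + sum_i lambda_i a_i = (2, 3)
  -> stationarity FAILS
Primal feasibility (all g_i <= 0): OK
Dual feasibility (all lambda_i >= 0): OK
Complementary slackness (lambda_i * g_i(x) = 0 for all i): OK

Verdict: the first failing condition is stationarity -> stat.

stat


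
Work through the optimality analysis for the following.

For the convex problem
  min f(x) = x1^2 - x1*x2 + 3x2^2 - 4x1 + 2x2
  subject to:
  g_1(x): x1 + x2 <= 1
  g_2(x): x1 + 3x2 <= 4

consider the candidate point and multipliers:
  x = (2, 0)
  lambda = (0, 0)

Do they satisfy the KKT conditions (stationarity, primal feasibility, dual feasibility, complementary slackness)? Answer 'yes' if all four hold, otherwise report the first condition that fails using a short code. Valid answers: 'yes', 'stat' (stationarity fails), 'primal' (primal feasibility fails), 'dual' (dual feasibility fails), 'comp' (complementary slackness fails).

Gradient of f: grad f(x) = Q x + c = (0, 0)
Constraint values g_i(x) = a_i^T x - b_i:
  g_1((2, 0)) = 1
  g_2((2, 0)) = -2
Stationarity residual: grad f(x) + sum_i lambda_i a_i = (0, 0)
  -> stationarity OK
Primal feasibility (all g_i <= 0): FAILS
Dual feasibility (all lambda_i >= 0): OK
Complementary slackness (lambda_i * g_i(x) = 0 for all i): OK

Verdict: the first failing condition is primal_feasibility -> primal.

primal


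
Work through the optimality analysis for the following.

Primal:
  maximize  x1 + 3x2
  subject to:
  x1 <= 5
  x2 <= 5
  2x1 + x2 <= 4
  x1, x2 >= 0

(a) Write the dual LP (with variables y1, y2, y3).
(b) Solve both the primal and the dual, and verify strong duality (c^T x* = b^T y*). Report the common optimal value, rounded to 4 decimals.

The standard primal-dual pair for 'max c^T x s.t. A x <= b, x >= 0' is:
  Dual:  min b^T y  s.t.  A^T y >= c,  y >= 0.

So the dual LP is:
  minimize  5y1 + 5y2 + 4y3
  subject to:
    y1 + 2y3 >= 1
    y2 + y3 >= 3
    y1, y2, y3 >= 0

Solving the primal: x* = (0, 4).
  primal value c^T x* = 12.
Solving the dual: y* = (0, 0, 3).
  dual value b^T y* = 12.
Strong duality: c^T x* = b^T y*. Confirmed.

12


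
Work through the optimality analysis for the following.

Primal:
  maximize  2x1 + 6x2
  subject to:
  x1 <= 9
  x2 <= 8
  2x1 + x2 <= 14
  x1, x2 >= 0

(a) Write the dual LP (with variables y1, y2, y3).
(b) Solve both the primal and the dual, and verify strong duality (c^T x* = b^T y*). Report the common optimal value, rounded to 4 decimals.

The standard primal-dual pair for 'max c^T x s.t. A x <= b, x >= 0' is:
  Dual:  min b^T y  s.t.  A^T y >= c,  y >= 0.

So the dual LP is:
  minimize  9y1 + 8y2 + 14y3
  subject to:
    y1 + 2y3 >= 2
    y2 + y3 >= 6
    y1, y2, y3 >= 0

Solving the primal: x* = (3, 8).
  primal value c^T x* = 54.
Solving the dual: y* = (0, 5, 1).
  dual value b^T y* = 54.
Strong duality: c^T x* = b^T y*. Confirmed.

54


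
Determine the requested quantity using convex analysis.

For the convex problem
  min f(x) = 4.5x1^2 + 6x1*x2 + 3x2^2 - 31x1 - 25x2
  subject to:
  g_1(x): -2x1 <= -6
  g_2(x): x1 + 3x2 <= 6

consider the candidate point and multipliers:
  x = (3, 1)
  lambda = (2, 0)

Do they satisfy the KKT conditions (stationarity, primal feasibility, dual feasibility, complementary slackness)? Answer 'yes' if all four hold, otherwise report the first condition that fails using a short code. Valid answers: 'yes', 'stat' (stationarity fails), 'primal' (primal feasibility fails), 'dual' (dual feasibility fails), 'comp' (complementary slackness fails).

Gradient of f: grad f(x) = Q x + c = (2, -1)
Constraint values g_i(x) = a_i^T x - b_i:
  g_1((3, 1)) = 0
  g_2((3, 1)) = 0
Stationarity residual: grad f(x) + sum_i lambda_i a_i = (-2, -1)
  -> stationarity FAILS
Primal feasibility (all g_i <= 0): OK
Dual feasibility (all lambda_i >= 0): OK
Complementary slackness (lambda_i * g_i(x) = 0 for all i): OK

Verdict: the first failing condition is stationarity -> stat.

stat


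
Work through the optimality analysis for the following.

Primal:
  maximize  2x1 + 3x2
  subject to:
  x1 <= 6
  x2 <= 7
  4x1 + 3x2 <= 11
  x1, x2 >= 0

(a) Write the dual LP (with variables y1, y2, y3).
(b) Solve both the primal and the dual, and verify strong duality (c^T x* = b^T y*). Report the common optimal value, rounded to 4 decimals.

The standard primal-dual pair for 'max c^T x s.t. A x <= b, x >= 0' is:
  Dual:  min b^T y  s.t.  A^T y >= c,  y >= 0.

So the dual LP is:
  minimize  6y1 + 7y2 + 11y3
  subject to:
    y1 + 4y3 >= 2
    y2 + 3y3 >= 3
    y1, y2, y3 >= 0

Solving the primal: x* = (0, 3.6667).
  primal value c^T x* = 11.
Solving the dual: y* = (0, 0, 1).
  dual value b^T y* = 11.
Strong duality: c^T x* = b^T y*. Confirmed.

11
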